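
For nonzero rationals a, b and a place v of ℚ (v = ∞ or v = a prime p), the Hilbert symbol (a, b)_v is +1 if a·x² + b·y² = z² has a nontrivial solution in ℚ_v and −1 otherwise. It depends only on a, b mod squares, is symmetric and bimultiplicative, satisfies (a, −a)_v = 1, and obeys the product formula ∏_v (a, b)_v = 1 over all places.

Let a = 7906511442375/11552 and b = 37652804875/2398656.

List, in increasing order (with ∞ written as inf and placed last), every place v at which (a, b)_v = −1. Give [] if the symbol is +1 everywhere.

(a, b) ≡ (510, 23205) mod (ℚ^×)²; places V = {2, 3, 5, 7, 13, 17, 19, 31, 37, 43, ∞}.
(a,b)_7: α=2, u≡3; β=1, v≡2 (mod 7); (3|7)=-1, (2|7)=+1; sign (−1)^0·-1^1·+1^2 = -1.
(a,b)_19: α=-2, u≡17; β=0, v≡7 (mod 19); (17|19)=+1, (7|19)=+1; sign (−1)^0·+1^0·+1^-2 = +1.
(a,b)_17: α=1, u≡13; β=1, v≡5 (mod 17); (13|17)=+1, (5|17)=-1; sign (−1)^0·+1^1·-1^1 = -1.
(a,b)_∞: sgn(510)=+, sgn(23205)=+, so +1.
(a,b)_31: α=0, u≡1; β=-2, v≡23 (mod 31); (1|31)=+1, (23|31)=-1; sign (−1)^0·+1^-2·-1^0 = +1.
(a,b)_2: α=-5, β=-6; u≡7, v≡5 (mod 8); ε(u)ε(v)=1·0, αω(v)=-5·1, βω(u)=-6·0; sum ≡ 1  ⇒  -1.
(a,b)_43: α=2, u≡20; β=2, v≡5 (mod 43); (20|43)=-1, (5|43)=-1; sign (−1)^0·-1^2·-1^2 = +1.
(a,b)_3: α=5, u≡2; β=-1, v≡1 (mod 3); (2|3)=-1, (1|3)=+1; sign (−1)^1·-1^-1·+1^5 = +1.
(a,b)_37: α=0, u≡35; β=2, v≡24 (mod 37); (35|37)=-1, (24|37)=-1; sign (−1)^0·-1^2·-1^0 = +1.
(a,b)_13: α=2, u≡1; β=-1, v≡12 (mod 13); (1|13)=+1, (12|13)=+1; sign (−1)^0·+1^-1·+1^2 = +1.
(a,b)_5: α=3, u≡2; β=3, v≡4 (mod 5); (2|5)=-1, (4|5)=+1; sign (−1)^0·-1^3·+1^3 = -1.
Ram(510, 23205) = {2, 5, 7, 17}; no ℚ_2-point on the conic.

[2, 5, 7, 17]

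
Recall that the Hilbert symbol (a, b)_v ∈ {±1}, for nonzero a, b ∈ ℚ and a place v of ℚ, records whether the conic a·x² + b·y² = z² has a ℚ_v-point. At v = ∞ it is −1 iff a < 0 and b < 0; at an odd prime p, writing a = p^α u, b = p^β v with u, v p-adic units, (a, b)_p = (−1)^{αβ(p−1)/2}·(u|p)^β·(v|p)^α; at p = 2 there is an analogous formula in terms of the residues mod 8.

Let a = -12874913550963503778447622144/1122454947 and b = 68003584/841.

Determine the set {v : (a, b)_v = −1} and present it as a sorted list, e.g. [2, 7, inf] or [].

Mod squares: a ≡ -14322, b ≡ 265639. Check v ∈ {∞, 2, 3, 7, 11, 19, 23, 29, 31, 41}.
v=41: a=41^4·(≡28), b=41^1·(≡20) mod 41; (28|41)=-1, (20|41)=+1; (−1)^{4·1·20}·(-1)^1·(+1)^4 = -1.
v=31: a=31^5·(≡15), b=31^1·(≡26) mod 31; (15|31)=-1, (26|31)=-1; (−1)^{5·1·15}·(-1)^1·(-1)^5 = -1.
v=3: a=3^-1·(≡2), b=3^0·(≡1) mod 3; (2|3)=-1, (1|3)=+1; (−1)^{-1·0·1}·(-1)^0·(+1)^-1 = +1.
v=19: a=19^4·(≡4), b=19^1·(≡6) mod 19; (4|19)=+1, (6|19)=+1; (−1)^{4·1·9}·(+1)^1·(+1)^4 = +1.
v=2: v_2(a)=17, v_2(b)=8; units ≡ 7, 7 (mod 8); ε·ε+αω+βω = 1·1+17·0+8·0 ≡ 1  ⇒  (a,b)_2 = -1.
v=∞: -14322 < 0 and 265639 > 0  ⇒  (a,b)_∞ = +1.
v=11: a=11^3·(≡7), b=11^1·(≡9) mod 11; (7|11)=-1, (9|11)=+1; (−1)^{3·1·5}·(-1)^1·(+1)^3 = +1.
v=29: a=29^-4·(≡4), b=29^-2·(≡5) mod 29; (4|29)=+1, (5|29)=+1; (−1)^{-4·-2·14}·(+1)^-2·(+1)^-4 = +1.
v=7: a=7^1·(≡6), b=7^0·(≡5) mod 7; (6|7)=-1, (5|7)=-1; (−1)^{1·0·3}·(-1)^0·(-1)^1 = -1.
v=23: a=23^-2·(≡11), b=23^0·(≡1) mod 23; (11|23)=-1, (1|23)=+1; (−1)^{-2·0·11}·(-1)^0·(+1)^-2 = +1.
|Ram(-14322, 265639)| = 4, even; anisotropic at {2, 7, 31, 41}.

[2, 7, 31, 41]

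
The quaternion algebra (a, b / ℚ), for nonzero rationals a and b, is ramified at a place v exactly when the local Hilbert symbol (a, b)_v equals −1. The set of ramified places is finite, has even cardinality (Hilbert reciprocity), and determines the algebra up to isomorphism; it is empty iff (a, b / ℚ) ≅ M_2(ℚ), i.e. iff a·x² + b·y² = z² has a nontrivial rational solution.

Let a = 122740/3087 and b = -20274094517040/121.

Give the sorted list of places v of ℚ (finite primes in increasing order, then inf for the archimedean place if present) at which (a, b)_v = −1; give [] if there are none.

Mod squares: a ≡ 595, b ≡ -3315. Check v ∈ {∞, 2, 3, 5, 7, 11, 13, 17, 19}.
v=17: a=17^1·(≡8), b=17^1·(≡4) mod 17; (8|17)=+1, (4|17)=+1; (−1)^{1·1·8}·(+1)^1·(+1)^1 = +1.
v=19: a=19^2·(≡4), b=19^2·(≡13) mod 19; (4|19)=+1, (13|19)=-1; (−1)^{2·2·9}·(+1)^2·(-1)^2 = +1.
v=∞: 595 > 0 and -3315 < 0  ⇒  (a,b)_∞ = +1.
v=2: v_2(a)=2, v_2(b)=4; units ≡ 3, 5 (mod 8); ε·ε+αω+βω = 1·0+2·1+4·1 ≡ 0  ⇒  (a,b)_2 = +1.
v=5: a=5^1·(≡4), b=5^1·(≡2) mod 5; (4|5)=+1, (2|5)=-1; (−1)^{1·1·2}·(+1)^1·(-1)^1 = -1.
v=7: a=7^-3·(≡1), b=7^6·(≡3) mod 7; (1|7)=+1, (3|7)=-1; (−1)^{-3·6·3}·(+1)^6·(-1)^-3 = -1.
v=3: a=3^-2·(≡1), b=3^3·(≡2) mod 3; (1|3)=+1, (2|3)=-1; (−1)^{-2·3·1}·(+1)^3·(-1)^-2 = +1.
v=11: a=11^0·(≡5), b=11^-2·(≡10) mod 11; (5|11)=+1, (10|11)=-1; (−1)^{0·-2·5}·(+1)^-2·(-1)^0 = +1.
v=13: a=13^0·(≡12), b=13^1·(≡7) mod 13; (12|13)=+1, (7|13)=-1; (−1)^{0·1·6}·(+1)^1·(-1)^0 = +1.
Ram(595, -3315) = {5, 7}; no ℚ_5-point on the conic.

[5, 7]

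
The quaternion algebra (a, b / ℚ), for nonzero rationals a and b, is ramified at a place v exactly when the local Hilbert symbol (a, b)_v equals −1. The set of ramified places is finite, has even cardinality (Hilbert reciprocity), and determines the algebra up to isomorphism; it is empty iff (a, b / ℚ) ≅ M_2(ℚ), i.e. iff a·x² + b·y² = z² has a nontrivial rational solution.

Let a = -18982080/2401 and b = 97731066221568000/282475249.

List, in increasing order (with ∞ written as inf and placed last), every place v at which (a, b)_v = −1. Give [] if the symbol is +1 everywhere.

[2, 13]

Mod squares: a ≡ -195, b ≡ 130. Check v ∈ {∞, 2, 3, 5, 7, 13}.
v=7: a=7^-4·(≡2), b=7^-10·(≡4) mod 7; (2|7)=+1, (4|7)=+1; (−1)^{-4·-10·3}·(+1)^-10·(+1)^-4 = +1.
v=2: v_2(a)=6, v_2(b)=13; units ≡ 5, 1 (mod 8); ε·ε+αω+βω = 0·0+6·0+13·1 ≡ 1  ⇒  (a,b)_2 = -1.
v=3: a=3^3·(≡1), b=3^2·(≡1) mod 3; (1|3)=+1, (1|3)=+1; (−1)^{3·2·1}·(+1)^2·(+1)^3 = +1.
v=5: a=5^1·(≡4), b=5^3·(≡1) mod 5; (4|5)=+1, (1|5)=+1; (−1)^{1·3·2}·(+1)^3·(+1)^1 = +1.
v=13: a=13^3·(≡2), b=13^9·(≡10) mod 13; (2|13)=-1, (10|13)=+1; (−1)^{3·9·6}·(-1)^9·(+1)^3 = -1.
v=∞: -195 < 0 and 130 > 0  ⇒  (a,b)_∞ = +1.
|Ram(-195, 130)| = 2, even; anisotropic at {2, 13}.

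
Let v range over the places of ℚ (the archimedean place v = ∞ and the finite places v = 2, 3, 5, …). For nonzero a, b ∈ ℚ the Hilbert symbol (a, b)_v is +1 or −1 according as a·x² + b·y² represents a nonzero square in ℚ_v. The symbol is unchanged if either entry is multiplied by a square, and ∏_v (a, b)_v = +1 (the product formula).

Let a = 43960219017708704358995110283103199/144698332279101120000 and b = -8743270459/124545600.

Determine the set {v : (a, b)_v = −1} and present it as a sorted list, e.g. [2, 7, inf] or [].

Mod squares: a ≡ 130554578, b ≡ -451. Check v ∈ {∞, 2, 3, 5, 7, 11, 13, 17, 23, 29, 31, 37, 41}.
v=3: a=3^-12·(≡2), b=3^-4·(≡2) mod 3; (2|3)=-1, (2|3)=-1; (−1)^{-12·-4·1}·(-1)^-4·(-1)^-12 = +1.
v=31: a=31^-3·(≡12), b=31^-2·(≡10) mod 31; (12|31)=-1, (10|31)=+1; (−1)^{-3·-2·15}·(-1)^-2·(+1)^-3 = +1.
v=∞: 130554578 > 0 and -451 < 0  ⇒  (a,b)_∞ = +1.
v=17: a=17^10·(≡16), b=17^2·(≡2) mod 17; (16|17)=+1, (2|17)=+1; (−1)^{10·2·8}·(+1)^2·(+1)^10 = +1.
v=2: v_2(a)=-9, v_2(b)=-6; units ≡ 1, 5 (mod 8); ε·ε+αω+βω = 0·0+-9·1+-6·0 ≡ 1  ⇒  (a,b)_2 = -1.
v=5: a=5^-4·(≡2), b=5^-2·(≡4) mod 5; (2|5)=-1, (4|5)=+1; (−1)^{-4·-2·2}·(-1)^-2·(+1)^-4 = +1.
v=11: a=11^1·(≡1), b=11^1·(≡9) mod 11; (1|11)=+1, (9|11)=+1; (−1)^{1·1·5}·(+1)^1·(+1)^1 = -1.
v=41: a=41^3·(≡24), b=41^1·(≡38) mod 41; (24|41)=-1, (38|41)=-1; (−1)^{3·1·20}·(-1)^1·(-1)^3 = +1.
v=7: a=7^5·(≡2), b=7^2·(≡1) mod 7; (2|7)=+1, (1|7)=+1; (−1)^{5·2·3}·(+1)^2·(+1)^5 = +1.
v=37: a=37^6·(≡28), b=37^2·(≡3) mod 37; (28|37)=+1, (3|37)=+1; (−1)^{6·2·18}·(+1)^2·(+1)^6 = +1.
v=29: a=29^1·(≡9), b=29^0·(≡13) mod 29; (9|29)=+1, (13|29)=+1; (−1)^{1·0·14}·(+1)^0·(+1)^1 = +1.
v=23: a=23^1·(≡1), b=23^0·(≡13) mod 23; (1|23)=+1, (13|23)=+1; (−1)^{1·0·11}·(+1)^0·(+1)^1 = +1.
v=13: a=13^-4·(≡5), b=13^0·(≡9) mod 13; (5|13)=-1, (9|13)=+1; (−1)^{-4·0·6}·(-1)^0·(+1)^-4 = +1.
|Ram(130554578, -451)| = 2, even; anisotropic at {2, 11}.

[2, 11]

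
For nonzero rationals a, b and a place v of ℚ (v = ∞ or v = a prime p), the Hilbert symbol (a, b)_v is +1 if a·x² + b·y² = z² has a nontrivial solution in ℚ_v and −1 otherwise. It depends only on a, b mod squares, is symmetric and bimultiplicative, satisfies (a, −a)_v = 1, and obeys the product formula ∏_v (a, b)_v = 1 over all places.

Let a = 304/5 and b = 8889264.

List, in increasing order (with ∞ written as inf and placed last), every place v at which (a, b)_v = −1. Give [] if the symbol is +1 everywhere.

[2, 19]

Mod squares: a ≡ 95, b ≡ 19. Check v ∈ {∞, 2, 3, 5, 19}.
v=3: a=3^0·(≡2), b=3^4·(≡1) mod 3; (2|3)=-1, (1|3)=+1; (−1)^{0·4·1}·(-1)^4·(+1)^0 = +1.
v=2: v_2(a)=4, v_2(b)=4; units ≡ 7, 3 (mod 8); ε·ε+αω+βω = 1·1+4·1+4·0 ≡ 1  ⇒  (a,b)_2 = -1.
v=5: a=5^-1·(≡4), b=5^0·(≡4) mod 5; (4|5)=+1, (4|5)=+1; (−1)^{-1·0·2}·(+1)^0·(+1)^-1 = +1.
v=∞: 95 > 0 and 19 > 0  ⇒  (a,b)_∞ = +1.
v=19: a=19^1·(≡7), b=19^3·(≡4) mod 19; (7|19)=+1, (4|19)=+1; (−1)^{1·3·9}·(+1)^3·(+1)^1 = -1.
|Ram(95, 19)| = 2, even; anisotropic at {2, 19}.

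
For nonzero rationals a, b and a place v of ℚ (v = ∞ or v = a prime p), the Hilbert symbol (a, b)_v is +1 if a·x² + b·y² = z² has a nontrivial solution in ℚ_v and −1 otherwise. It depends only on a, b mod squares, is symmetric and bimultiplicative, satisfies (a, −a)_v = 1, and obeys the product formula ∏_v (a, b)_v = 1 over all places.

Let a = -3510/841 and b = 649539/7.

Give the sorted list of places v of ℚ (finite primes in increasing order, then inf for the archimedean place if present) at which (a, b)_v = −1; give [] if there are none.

Mod squares: a ≡ -390, b ≡ 77. Check v ∈ {∞, 2, 3, 5, 7, 11, 13, 29}.
v=11: a=11^0·(≡2), b=11^1·(≡8) mod 11; (2|11)=-1, (8|11)=-1; (−1)^{0·1·5}·(-1)^1·(-1)^0 = -1.
v=13: a=13^1·(≡9), b=13^0·(≡1) mod 13; (9|13)=+1, (1|13)=+1; (−1)^{1·0·6}·(+1)^0·(+1)^1 = +1.
v=5: a=5^1·(≡3), b=5^0·(≡2) mod 5; (3|5)=-1, (2|5)=-1; (−1)^{1·0·2}·(-1)^0·(-1)^1 = -1.
v=29: a=29^-2·(≡28), b=29^0·(≡12) mod 29; (28|29)=+1, (12|29)=-1; (−1)^{-2·0·14}·(+1)^0·(-1)^-2 = +1.
v=3: a=3^3·(≡2), b=3^10·(≡2) mod 3; (2|3)=-1, (2|3)=-1; (−1)^{3·10·1}·(-1)^10·(-1)^3 = -1.
v=2: v_2(a)=1, v_2(b)=0; units ≡ 5, 5 (mod 8); ε·ε+αω+βω = 0·0+1·1+0·1 ≡ 1  ⇒  (a,b)_2 = -1.
v=∞: -390 < 0 and 77 > 0  ⇒  (a,b)_∞ = +1.
v=7: a=7^0·(≡4), b=7^-1·(≡2) mod 7; (4|7)=+1, (2|7)=+1; (−1)^{0·-1·3}·(+1)^-1·(+1)^0 = +1.
Ram(-390, 77) = {2, 3, 5, 11}; no ℚ_2-point on the conic.

[2, 3, 5, 11]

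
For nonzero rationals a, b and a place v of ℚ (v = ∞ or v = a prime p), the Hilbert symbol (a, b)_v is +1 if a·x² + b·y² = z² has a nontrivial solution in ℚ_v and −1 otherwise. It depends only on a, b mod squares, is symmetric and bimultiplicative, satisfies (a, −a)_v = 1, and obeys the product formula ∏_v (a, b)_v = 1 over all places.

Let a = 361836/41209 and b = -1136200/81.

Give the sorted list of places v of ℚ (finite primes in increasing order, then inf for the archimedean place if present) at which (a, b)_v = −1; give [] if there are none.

[13, 23]

Mod squares: a ≡ 19, b ≡ -11362. Check v ∈ {∞, 2, 3, 5, 7, 13, 19, 23, 29}.
v=13: a=13^0·(≡6), b=13^1·(≡4) mod 13; (6|13)=-1, (4|13)=+1; (−1)^{0·1·6}·(-1)^1·(+1)^0 = -1.
v=2: v_2(a)=2, v_2(b)=3; units ≡ 3, 7 (mod 8); ε·ε+αω+βω = 1·1+2·0+3·1 ≡ 0  ⇒  (a,b)_2 = +1.
v=29: a=29^-2·(≡19), b=29^0·(≡16) mod 29; (19|29)=-1, (16|29)=+1; (−1)^{-2·0·14}·(-1)^0·(+1)^-2 = +1.
v=7: a=7^-2·(≡6), b=7^0·(≡3) mod 7; (6|7)=-1, (3|7)=-1; (−1)^{-2·0·3}·(-1)^0·(-1)^-2 = +1.
v=23: a=23^2·(≡14), b=23^1·(≡8) mod 23; (14|23)=-1, (8|23)=+1; (−1)^{2·1·11}·(-1)^1·(+1)^2 = -1.
v=19: a=19^1·(≡16), b=19^1·(≡10) mod 19; (16|19)=+1, (10|19)=-1; (−1)^{1·1·9}·(+1)^1·(-1)^1 = +1.
v=5: a=5^0·(≡4), b=5^2·(≡2) mod 5; (4|5)=+1, (2|5)=-1; (−1)^{0·2·2}·(+1)^2·(-1)^0 = +1.
v=3: a=3^2·(≡1), b=3^-4·(≡2) mod 3; (1|3)=+1, (2|3)=-1; (−1)^{2·-4·1}·(+1)^-4·(-1)^2 = +1.
v=∞: 19 > 0 and -11362 < 0  ⇒  (a,b)_∞ = +1.
|Ram(19, -11362)| = 2, even; anisotropic at {13, 23}.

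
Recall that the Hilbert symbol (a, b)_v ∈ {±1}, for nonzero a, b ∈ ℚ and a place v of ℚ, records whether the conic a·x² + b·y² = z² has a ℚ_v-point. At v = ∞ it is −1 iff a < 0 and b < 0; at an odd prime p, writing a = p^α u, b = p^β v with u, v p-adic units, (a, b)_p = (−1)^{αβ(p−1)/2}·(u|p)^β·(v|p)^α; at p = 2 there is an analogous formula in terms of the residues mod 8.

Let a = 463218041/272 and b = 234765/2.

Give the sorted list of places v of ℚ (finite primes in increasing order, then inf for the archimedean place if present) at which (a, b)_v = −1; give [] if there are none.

[5, 11, 17, 47]

Mod squares: a ≡ 4684537, b ≡ 52170. Check v ∈ {∞, 2, 3, 5, 11, 13, 17, 37, 41, 47}.
v=41: a=41^3·(≡33), b=41^0·(≡20) mod 41; (33|41)=+1, (20|41)=+1; (−1)^{3·0·20}·(+1)^0·(+1)^3 = +1.
v=2: v_2(a)=-4, v_2(b)=-1; units ≡ 1, 5 (mod 8); ε·ε+αω+βω = 0·0+-4·1+-1·0 ≡ 0  ⇒  (a,b)_2 = +1.
v=47: a=47^1·(≡15), b=47^1·(≡30) mod 47; (15|47)=-1, (30|47)=-1; (−1)^{1·1·23}·(-1)^1·(-1)^1 = -1.
v=17: a=17^-1·(≡16), b=17^0·(≡6) mod 17; (16|17)=+1, (6|17)=-1; (−1)^{-1·0·8}·(+1)^0·(-1)^-1 = -1.
v=∞: 4684537 > 0 and 52170 > 0  ⇒  (a,b)_∞ = +1.
v=13: a=13^1·(≡11), b=13^0·(≡12) mod 13; (11|13)=-1, (12|13)=+1; (−1)^{1·0·6}·(-1)^0·(+1)^1 = +1.
v=5: a=5^0·(≡3), b=5^1·(≡4) mod 5; (3|5)=-1, (4|5)=+1; (−1)^{0·1·2}·(-1)^1·(+1)^0 = -1.
v=37: a=37^0·(≡10), b=37^1·(≡9) mod 37; (10|37)=+1, (9|37)=+1; (−1)^{0·1·18}·(+1)^1·(+1)^0 = +1.
v=3: a=3^0·(≡1), b=3^3·(≡2) mod 3; (1|3)=+1, (2|3)=-1; (−1)^{0·3·1}·(+1)^3·(-1)^0 = +1.
v=11: a=11^1·(≡10), b=11^0·(≡7) mod 11; (10|11)=-1, (7|11)=-1; (−1)^{1·0·5}·(-1)^0·(-1)^1 = -1.
|Ram(4684537, 52170)| = 4, even; anisotropic at {5, 11, 17, 47}.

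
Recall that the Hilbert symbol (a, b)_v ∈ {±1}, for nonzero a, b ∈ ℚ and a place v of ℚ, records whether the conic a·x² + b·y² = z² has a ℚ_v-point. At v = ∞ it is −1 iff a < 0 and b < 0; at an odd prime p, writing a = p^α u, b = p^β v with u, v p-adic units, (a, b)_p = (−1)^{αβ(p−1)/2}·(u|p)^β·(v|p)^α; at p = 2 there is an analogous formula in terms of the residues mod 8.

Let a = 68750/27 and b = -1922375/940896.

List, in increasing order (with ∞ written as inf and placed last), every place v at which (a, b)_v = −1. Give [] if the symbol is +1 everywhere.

[3, 13]

(a, b) ≡ (330, -2730) mod (ℚ^×)²; places V = {2, 3, 5, 7, 11, 13, ∞}.
(a,b)_5: α=5, u≡1; β=3, v≡1 (mod 5); (1|5)=+1, (1|5)=+1; sign (−1)^0·+1^3·+1^5 = +1.
(a,b)_3: α=-3, u≡2; β=-5, v≡2 (mod 3); (2|3)=-1, (2|3)=-1; sign (−1)^1·-1^-5·-1^-3 = -1.
(a,b)_13: α=0, u≡6; β=3, v≡6 (mod 13); (6|13)=-1, (6|13)=-1; sign (−1)^0·-1^3·-1^0 = -1.
(a,b)_∞: sgn(330)=+, sgn(-2730)=−, so +1.
(a,b)_2: α=1, β=-5; u≡5, v≡3 (mod 8); ε(u)ε(v)=0·1, αω(v)=1·1, βω(u)=-5·1; sum ≡ 0  ⇒  +1.
(a,b)_7: α=0, u≡4; β=1, v≡4 (mod 7); (4|7)=+1, (4|7)=+1; sign (−1)^0·+1^1·+1^0 = +1.
(a,b)_11: α=1, u≡7; β=-2, v≡4 (mod 11); (7|11)=-1, (4|11)=+1; sign (−1)^0·-1^-2·+1^1 = +1.
Ram(330, -2730) = {3, 13}; no ℚ_3-point on the conic.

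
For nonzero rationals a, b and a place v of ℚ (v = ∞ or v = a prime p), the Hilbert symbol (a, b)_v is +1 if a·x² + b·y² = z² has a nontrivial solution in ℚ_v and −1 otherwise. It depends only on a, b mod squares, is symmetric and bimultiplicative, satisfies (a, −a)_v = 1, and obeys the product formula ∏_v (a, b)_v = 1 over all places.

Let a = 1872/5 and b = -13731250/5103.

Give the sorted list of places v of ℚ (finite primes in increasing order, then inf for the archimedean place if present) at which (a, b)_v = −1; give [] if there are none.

[]

(a, b) ≡ (65, -910) mod (ℚ^×)²; places V = {2, 3, 5, 7, 13, ∞}.
(a,b)_13: α=1, u≡8; β=3, v≡6 (mod 13); (8|13)=-1, (6|13)=-1; sign (−1)^0·-1^3·-1^1 = +1.
(a,b)_3: α=2, u≡2; β=-6, v≡2 (mod 3); (2|3)=-1, (2|3)=-1; sign (−1)^0·-1^-6·-1^2 = +1.
(a,b)_∞: sgn(65)=+, sgn(-910)=−, so +1.
(a,b)_2: α=4, β=1; u≡1, v≡1 (mod 8); ε(u)ε(v)=0·0, αω(v)=4·0, βω(u)=1·0; sum ≡ 0  ⇒  +1.
(a,b)_5: α=-1, u≡2; β=5, v≡2 (mod 5); (2|5)=-1, (2|5)=-1; sign (−1)^0·-1^5·-1^-1 = +1.
(a,b)_7: α=0, u≡2; β=-1, v≡6 (mod 7); (2|7)=+1, (6|7)=-1; sign (−1)^0·+1^-1·-1^0 = +1.
Ram(a, b) = ∅: the form 65·x² + -910·y² − z² is isotropic over every ℚ_v, so by Hasse–Minkowski it is isotropic over ℚ.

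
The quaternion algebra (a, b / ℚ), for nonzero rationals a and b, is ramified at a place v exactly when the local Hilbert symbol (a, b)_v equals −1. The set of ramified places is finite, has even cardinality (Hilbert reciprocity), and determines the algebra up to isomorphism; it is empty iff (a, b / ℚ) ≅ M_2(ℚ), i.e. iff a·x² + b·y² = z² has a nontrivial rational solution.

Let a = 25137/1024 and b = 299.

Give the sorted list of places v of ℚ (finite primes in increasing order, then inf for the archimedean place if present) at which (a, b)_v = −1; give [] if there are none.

Mod squares: a ≡ 57, b ≡ 299. Check v ∈ {∞, 2, 3, 7, 13, 19, 23}.
v=∞: 57 > 0 and 299 > 0  ⇒  (a,b)_∞ = +1.
v=23: a=23^0·(≡19), b=23^1·(≡13) mod 23; (19|23)=-1, (13|23)=+1; (−1)^{0·1·11}·(-1)^1·(+1)^0 = -1.
v=13: a=13^0·(≡6), b=13^1·(≡10) mod 13; (6|13)=-1, (10|13)=+1; (−1)^{0·1·6}·(-1)^1·(+1)^0 = -1.
v=2: v_2(a)=-10, v_2(b)=0; units ≡ 1, 3 (mod 8); ε·ε+αω+βω = 0·1+-10·1+0·0 ≡ 0  ⇒  (a,b)_2 = +1.
v=7: a=7^2·(≡1), b=7^0·(≡5) mod 7; (1|7)=+1, (5|7)=-1; (−1)^{2·0·3}·(+1)^0·(-1)^2 = +1.
v=3: a=3^3·(≡1), b=3^0·(≡2) mod 3; (1|3)=+1, (2|3)=-1; (−1)^{3·0·1}·(+1)^0·(-1)^3 = -1.
v=19: a=19^1·(≡13), b=19^0·(≡14) mod 19; (13|19)=-1, (14|19)=-1; (−1)^{1·0·9}·(-1)^0·(-1)^1 = -1.
Ram(57, 299) = {3, 13, 19, 23}; no ℚ_3-point on the conic.

[3, 13, 19, 23]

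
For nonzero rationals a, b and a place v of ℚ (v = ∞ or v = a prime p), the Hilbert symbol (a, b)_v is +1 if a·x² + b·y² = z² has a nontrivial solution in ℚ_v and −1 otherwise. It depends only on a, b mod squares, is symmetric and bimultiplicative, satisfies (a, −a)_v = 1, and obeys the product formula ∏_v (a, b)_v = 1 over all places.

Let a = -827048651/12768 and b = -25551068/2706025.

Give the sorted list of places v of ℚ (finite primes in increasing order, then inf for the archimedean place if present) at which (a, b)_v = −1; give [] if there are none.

[7, 11, 19, inf]

Mod squares: a ≡ -8778, b ≡ -23. Check v ∈ {∞, 2, 3, 5, 7, 11, 13, 17, 19, 23, 29, 31, 47}.
v=47: a=47^0·(≡20), b=47^-2·(≡4) mod 47; (20|47)=-1, (4|47)=+1; (−1)^{0·-2·23}·(-1)^-2·(+1)^0 = +1.
v=31: a=31^0·(≡29), b=31^2·(≡18) mod 31; (29|31)=-1, (18|31)=+1; (−1)^{0·2·15}·(-1)^2·(+1)^0 = +1.
v=11: a=11^1·(≡3), b=11^0·(≡6) mod 11; (3|11)=+1, (6|11)=-1; (−1)^{1·0·5}·(+1)^0·(-1)^1 = -1.
v=2: v_2(a)=-5, v_2(b)=2; units ≡ 3, 1 (mod 8); ε·ε+αω+βω = 1·0+-5·0+2·1 ≡ 0  ⇒  (a,b)_2 = +1.
v=5: a=5^0·(≡3), b=5^-2·(≡2) mod 5; (3|5)=-1, (2|5)=-1; (−1)^{0·-2·2}·(-1)^-2·(-1)^0 = +1.
v=7: a=7^-1·(≡3), b=7^-2·(≡5) mod 7; (3|7)=-1, (5|7)=-1; (−1)^{-1·-2·3}·(-1)^-2·(-1)^-1 = -1.
v=17: a=17^0·(≡6), b=17^2·(≡12) mod 17; (6|17)=-1, (12|17)=-1; (−1)^{0·2·8}·(-1)^2·(-1)^0 = +1.
v=19: a=19^-1·(≡18), b=19^0·(≡8) mod 19; (18|19)=-1, (8|19)=-1; (−1)^{-1·0·9}·(-1)^0·(-1)^-1 = -1.
v=3: a=3^-1·(≡2), b=3^0·(≡1) mod 3; (2|3)=-1, (1|3)=+1; (−1)^{-1·0·1}·(-1)^0·(+1)^-1 = +1.
v=13: a=13^2·(≡3), b=13^0·(≡12) mod 13; (3|13)=+1, (12|13)=+1; (−1)^{2·0·6}·(+1)^0·(+1)^2 = +1.
v=23: a=23^2·(≡2), b=23^1·(≡5) mod 23; (2|23)=+1, (5|23)=-1; (−1)^{2·1·11}·(+1)^1·(-1)^2 = +1.
v=∞: -8778 < 0 and -23 < 0  ⇒  (a,b)_∞ = -1.
v=29: a=29^2·(≡1), b=29^0·(≡13) mod 29; (1|29)=+1, (13|29)=+1; (−1)^{2·0·14}·(+1)^0·(+1)^2 = +1.
(-8778, -23 / ℚ) ramifies at {7, 11, 19, ∞}: a division algebra.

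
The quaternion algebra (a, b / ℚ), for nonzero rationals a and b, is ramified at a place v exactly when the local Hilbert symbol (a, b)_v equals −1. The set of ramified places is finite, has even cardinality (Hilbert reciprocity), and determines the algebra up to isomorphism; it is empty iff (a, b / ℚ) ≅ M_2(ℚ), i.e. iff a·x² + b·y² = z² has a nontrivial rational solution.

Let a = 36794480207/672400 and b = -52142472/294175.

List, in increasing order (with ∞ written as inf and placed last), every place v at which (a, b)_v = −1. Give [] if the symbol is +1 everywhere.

(a, b) ≡ (23, -14) mod (ℚ^×)²; places V = {2, 3, 5, 7, 23, 37, 41, 47, ∞}.
(a,b)_∞: sgn(23)=+, sgn(-14)=−, so +1.
(a,b)_41: α=-2, u≡2; β=-2, v≡35 (mod 41); (2|41)=+1, (35|41)=-1; sign (−1)^0·+1^-2·-1^-2 = +1.
(a,b)_37: α=2, u≡8; β=2, v≡29 (mod 37); (8|37)=-1, (29|37)=-1; sign (−1)^0·-1^2·-1^2 = +1.
(a,b)_23: α=3, u≡16; β=2, v≡2 (mod 23); (16|23)=+1, (2|23)=+1; sign (−1)^0·+1^2·+1^3 = +1.
(a,b)_47: α=2, u≡45; β=0, v≡40 (mod 47); (45|47)=-1, (40|47)=-1; sign (−1)^0·-1^0·-1^2 = +1.
(a,b)_3: α=0, u≡2; β=2, v≡1 (mod 3); (2|3)=-1, (1|3)=+1; sign (−1)^0·-1^2·+1^0 = +1.
(a,b)_2: α=-4, β=3; u≡7, v≡1 (mod 8); ε(u)ε(v)=1·0, αω(v)=-4·0, βω(u)=3·0; sum ≡ 0  ⇒  +1.
(a,b)_5: α=-2, u≡2; β=-2, v≡4 (mod 5); (2|5)=-1, (4|5)=+1; sign (−1)^0·-1^-2·+1^-2 = +1.
(a,b)_7: α=0, u≡2; β=-1, v≡6 (mod 7); (2|7)=+1, (6|7)=-1; sign (−1)^0·+1^-1·-1^0 = +1.
Every local symbol is +1, so the conic 23·x² + -14·y² = z² has ℚ_v-points for all v and hence a ℚ-point; (a, b / ℚ) ≅ M_2(ℚ).

[]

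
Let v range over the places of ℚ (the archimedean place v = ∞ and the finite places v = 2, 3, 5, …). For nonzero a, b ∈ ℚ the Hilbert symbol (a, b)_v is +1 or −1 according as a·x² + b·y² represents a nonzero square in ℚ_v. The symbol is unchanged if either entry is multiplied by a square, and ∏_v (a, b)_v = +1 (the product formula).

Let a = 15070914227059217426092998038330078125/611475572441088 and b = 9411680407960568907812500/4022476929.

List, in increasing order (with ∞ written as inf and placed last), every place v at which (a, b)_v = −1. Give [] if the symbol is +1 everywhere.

Mod squares: a ≡ 44081463855, b ≡ 5513629. Check v ∈ {∞, 2, 3, 5, 11, 13, 17, 19, 23, 29, 31, 37, 41, 53}.
v=19: a=19^1·(≡10), b=19^1·(≡17) mod 19; (10|19)=-1, (17|19)=+1; (−1)^{1·1·9}·(-1)^1·(+1)^1 = +1.
v=17: a=17^-2·(≡10), b=17^0·(≡15) mod 17; (10|17)=-1, (15|17)=+1; (−1)^{-2·0·8}·(-1)^0·(+1)^-2 = +1.
v=3: a=3^-17·(≡1), b=3^-14·(≡1) mod 3; (1|3)=+1, (1|3)=+1; (−1)^{-17·-14·1}·(+1)^-14·(+1)^-17 = +1.
v=5: a=5^13·(≡1), b=5^8·(≡1) mod 5; (1|5)=+1, (1|5)=+1; (−1)^{13·8·2}·(+1)^8·(+1)^13 = +1.
v=37: a=37^5·(≡31), b=37^3·(≡13) mod 37; (31|37)=-1, (13|37)=-1; (−1)^{5·3·18}·(-1)^3·(-1)^5 = +1.
v=11: a=11^1·(≡6), b=11^1·(≡8) mod 11; (6|11)=-1, (8|11)=-1; (−1)^{1·1·5}·(-1)^1·(-1)^1 = -1.
v=31: a=31^1·(≡26), b=31^1·(≡21) mod 31; (26|31)=-1, (21|31)=-1; (−1)^{1·1·15}·(-1)^1·(-1)^1 = -1.
v=41: a=41^3·(≡8), b=41^2·(≡4) mod 41; (8|41)=+1, (4|41)=+1; (−1)^{3·2·20}·(+1)^2·(+1)^3 = +1.
v=23: a=23^1·(≡9), b=23^1·(≡5) mod 23; (9|23)=+1, (5|23)=-1; (−1)^{1·1·11}·(+1)^1·(-1)^1 = +1.
v=∞: 44081463855 > 0 and 5513629 > 0  ⇒  (a,b)_∞ = +1.
v=13: a=13^3·(≡3), b=13^2·(≡3) mod 13; (3|13)=+1, (3|13)=+1; (−1)^{3·2·6}·(+1)^2·(+1)^3 = +1.
v=2: v_2(a)=-14, v_2(b)=2; units ≡ 7, 5 (mod 8); ε·ε+αω+βω = 1·0+-14·1+2·0 ≡ 0  ⇒  (a,b)_2 = +1.
v=53: a=53^4·(≡42), b=53^2·(≡51) mod 53; (42|53)=+1, (51|53)=-1; (−1)^{4·2·26}·(+1)^2·(-1)^4 = +1.
v=29: a=29^0·(≡28), b=29^-2·(≡28) mod 29; (28|29)=+1, (28|29)=+1; (−1)^{0·-2·14}·(+1)^-2·(+1)^0 = +1.
(44081463855, 5513629 / ℚ) ramifies at {11, 31}: a division algebra.

[11, 31]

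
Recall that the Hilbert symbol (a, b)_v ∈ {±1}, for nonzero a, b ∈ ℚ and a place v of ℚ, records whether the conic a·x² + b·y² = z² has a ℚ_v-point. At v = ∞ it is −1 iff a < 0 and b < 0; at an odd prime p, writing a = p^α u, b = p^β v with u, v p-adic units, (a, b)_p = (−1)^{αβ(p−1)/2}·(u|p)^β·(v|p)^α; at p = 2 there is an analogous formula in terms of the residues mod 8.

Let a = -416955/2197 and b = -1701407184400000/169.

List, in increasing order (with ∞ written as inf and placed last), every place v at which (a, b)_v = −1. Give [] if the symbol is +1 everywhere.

[3, inf]

Mod squares: a ≡ -15015, b ≡ -10. Check v ∈ {∞, 2, 3, 5, 7, 11, 13, 19}.
v=2: v_2(a)=0, v_2(b)=7; units ≡ 1, 3 (mod 8); ε·ε+αω+βω = 0·1+0·1+7·0 ≡ 0  ⇒  (a,b)_2 = +1.
v=11: a=11^1·(≡7), b=11^6·(≡3) mod 11; (7|11)=-1, (3|11)=+1; (−1)^{1·6·5}·(-1)^6·(+1)^1 = +1.
v=13: a=13^-3·(≡7), b=13^-2·(≡1) mod 13; (7|13)=-1, (1|13)=+1; (−1)^{-3·-2·6}·(-1)^-2·(+1)^-3 = +1.
v=3: a=3^1·(≡2), b=3^0·(≡2) mod 3; (2|3)=-1, (2|3)=-1; (−1)^{1·0·1}·(-1)^0·(-1)^1 = -1.
v=5: a=5^1·(≡2), b=5^5·(≡3) mod 5; (2|5)=-1, (3|5)=-1; (−1)^{1·5·2}·(-1)^5·(-1)^1 = +1.
v=∞: -15015 < 0 and -10 < 0  ⇒  (a,b)_∞ = -1.
v=7: a=7^1·(≡2), b=7^4·(≡1) mod 7; (2|7)=+1, (1|7)=+1; (−1)^{1·4·3}·(+1)^4·(+1)^1 = +1.
v=19: a=19^2·(≡13), b=19^0·(≡4) mod 19; (13|19)=-1, (4|19)=+1; (−1)^{2·0·9}·(-1)^0·(+1)^2 = +1.
Ram(-15015, -10) = {3, ∞}; no ℚ_3-point on the conic.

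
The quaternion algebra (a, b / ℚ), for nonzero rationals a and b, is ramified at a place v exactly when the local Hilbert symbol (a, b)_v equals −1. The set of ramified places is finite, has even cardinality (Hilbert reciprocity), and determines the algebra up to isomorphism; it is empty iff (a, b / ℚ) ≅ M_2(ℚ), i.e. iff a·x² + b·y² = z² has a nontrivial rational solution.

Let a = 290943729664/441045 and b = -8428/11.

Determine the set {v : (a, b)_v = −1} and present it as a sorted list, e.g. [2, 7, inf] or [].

[5, 43]

(a, b) ≡ (5, -473) mod (ℚ^×)²; places V = {2, 3, 5, 7, 11, 43, ∞}.
(a,b)_11: α=-2, u≡4; β=-1, v≡9 (mod 11); (4|11)=+1, (9|11)=+1; sign (−1)^0·+1^-1·+1^-2 = +1.
(a,b)_3: α=-6, u≡2; β=0, v≡1 (mod 3); (2|3)=-1, (1|3)=+1; sign (−1)^0·-1^0·+1^-6 = +1.
(a,b)_43: α=2, u≡19; β=1, v≡33 (mod 43); (19|43)=-1, (33|43)=-1; sign (−1)^0·-1^1·-1^2 = -1.
(a,b)_∞: sgn(5)=+, sgn(-473)=−, so +1.
(a,b)_5: α=-1, u≡1; β=0, v≡2 (mod 5); (1|5)=+1, (2|5)=-1; sign (−1)^0·+1^0·-1^-1 = -1.
(a,b)_2: α=16, β=2; u≡5, v≡7 (mod 8); ε(u)ε(v)=0·1, αω(v)=16·0, βω(u)=2·1; sum ≡ 0  ⇒  +1.
(a,b)_7: α=4, u≡3; β=2, v≡6 (mod 7); (3|7)=-1, (6|7)=-1; sign (−1)^0·-1^2·-1^4 = +1.
|Ram(5, -473)| = 2, even; anisotropic at {5, 43}.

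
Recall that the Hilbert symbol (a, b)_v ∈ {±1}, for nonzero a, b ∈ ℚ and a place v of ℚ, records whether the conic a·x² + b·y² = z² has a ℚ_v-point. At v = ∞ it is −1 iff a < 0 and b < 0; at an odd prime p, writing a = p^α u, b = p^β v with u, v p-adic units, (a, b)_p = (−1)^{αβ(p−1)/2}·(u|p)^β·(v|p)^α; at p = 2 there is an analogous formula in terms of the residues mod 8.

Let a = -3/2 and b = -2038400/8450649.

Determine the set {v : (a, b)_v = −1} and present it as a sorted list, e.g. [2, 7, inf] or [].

Mod squares: a ≡ -6, b ≡ -26. Check v ∈ {∞, 2, 3, 5, 7, 13, 17, 19}.
v=3: a=3^1·(≡1), b=3^-4·(≡1) mod 3; (1|3)=+1, (1|3)=+1; (−1)^{1·-4·1}·(+1)^-4·(+1)^1 = +1.
v=17: a=17^0·(≡7), b=17^-2·(≡2) mod 17; (7|17)=-1, (2|17)=+1; (−1)^{0·-2·8}·(-1)^-2·(+1)^0 = +1.
v=2: v_2(a)=-1, v_2(b)=7; units ≡ 5, 3 (mod 8); ε·ε+αω+βω = 0·1+-1·1+7·1 ≡ 0  ⇒  (a,b)_2 = +1.
v=13: a=13^0·(≡5), b=13^1·(≡7) mod 13; (5|13)=-1, (7|13)=-1; (−1)^{0·1·6}·(-1)^1·(-1)^0 = -1.
v=∞: -6 < 0 and -26 < 0  ⇒  (a,b)_∞ = -1.
v=7: a=7^0·(≡2), b=7^2·(≡2) mod 7; (2|7)=+1, (2|7)=+1; (−1)^{0·2·3}·(+1)^2·(+1)^0 = +1.
v=19: a=19^0·(≡8), b=19^-2·(≡15) mod 19; (8|19)=-1, (15|19)=-1; (−1)^{0·-2·9}·(-1)^-2·(-1)^0 = +1.
v=5: a=5^0·(≡1), b=5^2·(≡1) mod 5; (1|5)=+1, (1|5)=+1; (−1)^{0·2·2}·(+1)^2·(+1)^0 = +1.
(-6, -26 / ℚ) ramifies at {13, ∞}: a division algebra.

[13, inf]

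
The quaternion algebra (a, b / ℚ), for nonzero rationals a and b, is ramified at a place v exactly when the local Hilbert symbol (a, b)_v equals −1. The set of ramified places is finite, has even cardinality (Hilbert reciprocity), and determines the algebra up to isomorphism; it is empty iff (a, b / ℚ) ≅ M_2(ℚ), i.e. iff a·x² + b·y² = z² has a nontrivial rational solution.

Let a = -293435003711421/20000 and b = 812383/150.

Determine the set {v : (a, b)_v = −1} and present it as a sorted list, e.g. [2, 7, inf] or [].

[3, 19]

(a, b) ≡ (-138, 28842) mod (ℚ^×)²; places V = {2, 3, 5, 11, 13, 19, 23, ∞}.
(a,b)_13: α=2, u≡5; β=2, v≡7 (mod 13); (5|13)=-1, (7|13)=-1; sign (−1)^0·-1^2·-1^2 = +1.
(a,b)_∞: sgn(-138)=−, sgn(28842)=+, so +1.
(a,b)_5: α=-4, u≡2; β=-2, v≡3 (mod 5); (2|5)=-1, (3|5)=-1; sign (−1)^0·-1^-2·-1^-4 = +1.
(a,b)_3: α=3, u≡2; β=-1, v≡2 (mod 3); (2|3)=-1, (2|3)=-1; sign (−1)^1·-1^-1·-1^3 = -1.
(a,b)_2: α=-5, β=-1; u≡3, v≡5 (mod 8); ε(u)ε(v)=1·0, αω(v)=-5·1, βω(u)=-1·1; sum ≡ 0  ⇒  +1.
(a,b)_19: α=2, u≡14; β=1, v≡6 (mod 19); (14|19)=-1, (6|19)=+1; sign (−1)^0·-1^1·+1^2 = -1.
(a,b)_11: α=4, u≡9; β=1, v≡3 (mod 11); (9|11)=+1, (3|11)=+1; sign (−1)^0·+1^1·+1^4 = +1.
(a,b)_23: α=3, u≡17; β=1, v≡9 (mod 23); (17|23)=-1, (9|23)=+1; sign (−1)^1·-1^1·+1^3 = +1.
(-138, 28842 / ℚ) ramifies at {3, 19}: a division algebra.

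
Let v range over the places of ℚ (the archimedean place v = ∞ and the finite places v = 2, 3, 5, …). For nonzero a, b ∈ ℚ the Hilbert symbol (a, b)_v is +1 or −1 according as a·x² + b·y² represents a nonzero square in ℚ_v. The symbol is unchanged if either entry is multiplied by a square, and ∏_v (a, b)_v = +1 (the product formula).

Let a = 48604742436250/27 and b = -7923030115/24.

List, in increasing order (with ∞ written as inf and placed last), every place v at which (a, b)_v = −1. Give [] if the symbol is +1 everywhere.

(a, b) ≡ (13566, -281291010) mod (ℚ^×)²; places V = {2, 3, 5, 7, 11, 13, 17, 19, 29, ∞}.
(a,b)_5: α=4, u≡4; β=1, v≡3 (mod 5); (4|5)=+1, (3|5)=-1; sign (−1)^0·+1^1·-1^4 = +1.
(a,b)_7: α=1, u≡6; β=1, v≡2 (mod 7); (6|7)=-1, (2|7)=+1; sign (−1)^1·-1^1·+1^1 = +1.
(a,b)_2: α=1, β=-3; u≡7, v≡7 (mod 8); ε(u)ε(v)=1·1, αω(v)=1·0, βω(u)=-3·0; sum ≡ 1  ⇒  -1.
(a,b)_3: α=-3, u≡1; β=-1, v≡1 (mod 3); (1|3)=+1, (1|3)=+1; sign (−1)^1·+1^-1·+1^-3 = -1.
(a,b)_13: α=2, u≡6; β=3, v≡2 (mod 13); (6|13)=-1, (2|13)=-1; sign (−1)^0·-1^3·-1^2 = -1.
(a,b)_11: α=2, u≡3; β=1, v≡7 (mod 11); (3|11)=+1, (7|11)=-1; sign (−1)^0·+1^1·-1^2 = +1.
(a,b)_19: α=1, u≡4; β=1, v≡12 (mod 19); (4|19)=+1, (12|19)=-1; sign (−1)^1·+1^1·-1^1 = +1.
(a,b)_17: α=1, u≡16; β=1, v≡7 (mod 17); (16|17)=+1, (7|17)=-1; sign (−1)^0·+1^1·-1^1 = -1.
(a,b)_∞: sgn(13566)=+, sgn(-281291010)=−, so +1.
(a,b)_29: α=2, u≡6; β=1, v≡19 (mod 29); (6|29)=+1, (19|29)=-1; sign (−1)^0·+1^1·-1^2 = +1.
|Ram(13566, -281291010)| = 4, even; anisotropic at {2, 3, 13, 17}.

[2, 3, 13, 17]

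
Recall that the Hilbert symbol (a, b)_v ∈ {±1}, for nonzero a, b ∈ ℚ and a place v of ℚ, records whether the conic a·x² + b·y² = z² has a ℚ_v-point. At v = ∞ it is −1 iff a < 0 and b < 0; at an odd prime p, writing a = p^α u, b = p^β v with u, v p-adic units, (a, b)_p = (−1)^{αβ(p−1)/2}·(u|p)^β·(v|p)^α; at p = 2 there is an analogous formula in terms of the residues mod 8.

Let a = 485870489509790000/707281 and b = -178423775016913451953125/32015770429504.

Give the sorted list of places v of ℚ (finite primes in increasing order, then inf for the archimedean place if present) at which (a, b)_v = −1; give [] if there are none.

[2, 47]

(a, b) ≡ (30659, -1440973) mod (ℚ^×)²; places V = {2, 3, 5, 7, 11, 23, 29, 31, 43, 47, ∞}.
(a,b)_31: α=1, u≡28; β=1, v≡30 (mod 31); (28|31)=+1, (30|31)=-1; sign (−1)^1·+1^1·-1^1 = +1.
(a,b)_5: α=4, u≡4; β=8, v≡2 (mod 5); (4|5)=+1, (2|5)=-1; sign (−1)^0·+1^8·-1^4 = +1.
(a,b)_2: α=4, β=-6; u≡3, v≡3 (mod 8); ε(u)ε(v)=1·1, αω(v)=4·1, βω(u)=-6·1; sum ≡ 1  ⇒  -1.
(a,b)_43: α=1, u≡36; β=1, v≡3 (mod 43); (36|43)=+1, (3|43)=-1; sign (−1)^1·+1^1·-1^1 = +1.
(a,b)_47: α=2, u≡31; β=3, v≡17 (mod 47); (31|47)=-1, (17|47)=+1; sign (−1)^0·-1^3·+1^2 = -1.
(a,b)_7: α=2, u≡6; β=0, v≡5 (mod 7); (6|7)=-1, (5|7)=-1; sign (−1)^0·-1^0·-1^2 = +1.
(a,b)_3: α=0, u≡2; β=4, v≡2 (mod 3); (2|3)=-1, (2|3)=-1; sign (−1)^0·-1^4·-1^0 = +1.
(a,b)_11: α=4, u≡8; β=6, v≡4 (mod 11); (8|11)=-1, (4|11)=+1; sign (−1)^0·-1^6·+1^4 = +1.
(a,b)_29: α=-4, u≡23; β=-8, v≡2 (mod 29); (23|29)=+1, (2|29)=-1; sign (−1)^0·+1^-8·-1^-4 = +1.
(a,b)_∞: sgn(30659)=+, sgn(-1440973)=−, so +1.
(a,b)_23: α=1, u≡10; β=1, v≡13 (mod 23); (10|23)=-1, (13|23)=+1; sign (−1)^1·-1^1·+1^1 = +1.
(30659, -1440973 / ℚ) ramifies at {2, 47}: a division algebra.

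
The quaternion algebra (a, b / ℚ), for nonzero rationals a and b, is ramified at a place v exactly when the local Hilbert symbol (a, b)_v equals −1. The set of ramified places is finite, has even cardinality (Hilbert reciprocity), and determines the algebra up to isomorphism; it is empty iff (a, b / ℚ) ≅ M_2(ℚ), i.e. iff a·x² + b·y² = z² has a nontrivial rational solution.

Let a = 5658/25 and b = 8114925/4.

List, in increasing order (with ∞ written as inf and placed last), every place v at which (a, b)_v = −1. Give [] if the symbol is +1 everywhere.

[2, 23, 29, 41]

(a, b) ≡ (5658, 324597) mod (ℚ^×)²; places V = {2, 3, 5, 7, 13, 23, 29, 41, ∞}.
(a,b)_23: α=1, u≡8; β=0, v≡22 (mod 23); (8|23)=+1, (22|23)=-1; sign (−1)^0·+1^0·-1^1 = -1.
(a,b)_3: α=1, u≡2; β=1, v≡1 (mod 3); (2|3)=-1, (1|3)=+1; sign (−1)^1·-1^1·+1^1 = +1.
(a,b)_13: α=0, u≡10; β=1, v≡1 (mod 13); (10|13)=+1, (1|13)=+1; sign (−1)^0·+1^1·+1^0 = +1.
(a,b)_∞: sgn(5658)=+, sgn(324597)=+, so +1.
(a,b)_2: α=1, β=-2; u≡5, v≡5 (mod 8); ε(u)ε(v)=0·0, αω(v)=1·1, βω(u)=-2·1; sum ≡ 1  ⇒  -1.
(a,b)_7: α=0, u≡4; β=1, v≡3 (mod 7); (4|7)=+1, (3|7)=-1; sign (−1)^0·+1^1·-1^0 = +1.
(a,b)_5: α=-2, u≡3; β=2, v≡3 (mod 5); (3|5)=-1, (3|5)=-1; sign (−1)^0·-1^2·-1^-2 = +1.
(a,b)_41: α=1, u≡17; β=1, v≡25 (mod 41); (17|41)=-1, (25|41)=+1; sign (−1)^0·-1^1·+1^1 = -1.
(a,b)_29: α=0, u≡21; β=1, v≡1 (mod 29); (21|29)=-1, (1|29)=+1; sign (−1)^0·-1^1·+1^0 = -1.
Ram(5658, 324597) = {2, 23, 29, 41}; no ℚ_2-point on the conic.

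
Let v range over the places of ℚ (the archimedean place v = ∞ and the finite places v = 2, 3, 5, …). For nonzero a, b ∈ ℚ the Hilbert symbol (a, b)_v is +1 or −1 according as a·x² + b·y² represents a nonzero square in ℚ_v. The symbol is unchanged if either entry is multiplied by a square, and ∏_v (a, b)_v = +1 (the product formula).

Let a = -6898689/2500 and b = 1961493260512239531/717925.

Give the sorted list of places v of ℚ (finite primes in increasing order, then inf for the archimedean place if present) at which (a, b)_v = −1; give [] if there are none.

[2, 13, 23, 37, 41, 53]

(a, b) ≡ (-161, 1851072223) mod (ℚ^×)²; places V = {2, 3, 5, 7, 11, 13, 23, 37, 41, 47, 53, ∞}.
(a,b)_53: α=0, u≡18; β=1, v≡37 (mod 53); (18|53)=-1, (37|53)=+1; sign (−1)^0·-1^1·+1^0 = -1.
(a,b)_23: α=3, u≡12; β=3, v≡16 (mod 23); (12|23)=+1, (16|23)=+1; sign (−1)^1·+1^3·+1^3 = -1.
(a,b)_41: α=0, u≡29; β=1, v≡9 (mod 41); (29|41)=-1, (9|41)=+1; sign (−1)^0·-1^1·+1^0 = -1.
(a,b)_13: α=0, u≡2; β=-1, v≡12 (mod 13); (2|13)=-1, (12|13)=+1; sign (−1)^0·-1^-1·+1^0 = -1.
(a,b)_3: α=4, u≡1; β=12, v≡1 (mod 3); (1|3)=+1, (1|3)=+1; sign (−1)^0·+1^12·+1^4 = +1.
(a,b)_47: α=0, u≡2; β=-2, v≡16 (mod 47); (2|47)=+1, (16|47)=+1; sign (−1)^0·+1^-2·+1^0 = +1.
(a,b)_11: α=0, u≡9; β=1, v≡8 (mod 11); (9|11)=+1, (8|11)=-1; sign (−1)^0·+1^1·-1^0 = +1.
(a,b)_7: α=1, u≡3; β=3, v≡2 (mod 7); (3|7)=-1, (2|7)=+1; sign (−1)^1·-1^3·+1^1 = +1.
(a,b)_5: α=-4, u≡4; β=-2, v≡3 (mod 5); (4|5)=+1, (3|5)=-1; sign (−1)^0·+1^-2·-1^-4 = +1.
(a,b)_∞: sgn(-161)=−, sgn(1851072223)=+, so +1.
(a,b)_37: α=0, u≡14; β=1, v≡10 (mod 37); (14|37)=-1, (10|37)=+1; sign (−1)^0·-1^1·+1^0 = -1.
(a,b)_2: α=-2, β=0; u≡7, v≡7 (mod 8); ε(u)ε(v)=1·1, αω(v)=-2·0, βω(u)=0·0; sum ≡ 1  ⇒  -1.
Ram(-161, 1851072223) = {2, 13, 23, 37, 41, 53}; no ℚ_2-point on the conic.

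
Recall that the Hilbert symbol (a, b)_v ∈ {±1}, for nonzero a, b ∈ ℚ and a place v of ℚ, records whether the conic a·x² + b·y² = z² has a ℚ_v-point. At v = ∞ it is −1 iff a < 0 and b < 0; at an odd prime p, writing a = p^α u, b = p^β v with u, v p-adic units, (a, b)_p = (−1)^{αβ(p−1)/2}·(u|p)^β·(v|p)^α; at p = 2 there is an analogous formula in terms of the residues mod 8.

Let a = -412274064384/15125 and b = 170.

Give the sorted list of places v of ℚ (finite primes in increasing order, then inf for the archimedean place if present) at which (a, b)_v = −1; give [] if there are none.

(a, b) ≡ (-195, 170) mod (ℚ^×)²; places V = {2, 3, 5, 7, 11, 13, 17, ∞}.
(a,b)_3: α=7, u≡1; β=0, v≡2 (mod 3); (1|3)=+1, (2|3)=-1; sign (−1)^0·+1^0·-1^7 = -1.
(a,b)_11: α=-2, u≡4; β=0, v≡5 (mod 11); (4|11)=+1, (5|11)=+1; sign (−1)^0·+1^0·+1^-2 = +1.
(a,b)_13: α=1, u≡6; β=0, v≡1 (mod 13); (6|13)=-1, (1|13)=+1; sign (−1)^0·-1^0·+1^1 = +1.
(a,b)_5: α=-3, u≡1; β=1, v≡4 (mod 5); (1|5)=+1, (4|5)=+1; sign (−1)^0·+1^1·+1^-3 = +1.
(a,b)_17: α=2, u≡16; β=1, v≡10 (mod 17); (16|17)=+1, (10|17)=-1; sign (−1)^0·+1^1·-1^2 = +1.
(a,b)_2: α=10, β=1; u≡5, v≡5 (mod 8); ε(u)ε(v)=0·0, αω(v)=10·1, βω(u)=1·1; sum ≡ 1  ⇒  -1.
(a,b)_7: α=2, u≡1; β=0, v≡2 (mod 7); (1|7)=+1, (2|7)=+1; sign (−1)^0·+1^0·+1^2 = +1.
(a,b)_∞: sgn(-195)=−, sgn(170)=+, so +1.
Ram(-195, 170) = {2, 3}; no ℚ_2-point on the conic.

[2, 3]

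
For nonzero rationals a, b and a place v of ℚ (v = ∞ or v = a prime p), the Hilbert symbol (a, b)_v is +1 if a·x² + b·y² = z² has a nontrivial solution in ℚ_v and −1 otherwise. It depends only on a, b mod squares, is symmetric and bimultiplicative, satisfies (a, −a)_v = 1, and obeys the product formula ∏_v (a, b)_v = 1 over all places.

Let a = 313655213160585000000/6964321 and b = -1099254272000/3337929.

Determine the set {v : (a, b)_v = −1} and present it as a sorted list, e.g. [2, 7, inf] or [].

(a, b) ≡ (2185, -37145) mod (ℚ^×)²; places V = {2, 3, 5, 7, 13, 17, 19, 23, 29, ∞}.
(a,b)_13: α=-2, u≡3; β=0, v≡9 (mod 13); (3|13)=+1, (9|13)=+1; sign (−1)^0·+1^0·+1^-2 = +1.
(a,b)_19: α=3, u≡9; β=1, v≡8 (mod 19); (9|19)=+1, (8|19)=-1; sign (−1)^1·+1^1·-1^3 = +1.
(a,b)_2: α=6, β=12; u≡1, v≡7 (mod 8); ε(u)ε(v)=0·1, αω(v)=6·0, βω(u)=12·0; sum ≡ 0  ⇒  +1.
(a,b)_5: α=7, u≡3; β=3, v≡1 (mod 5); (3|5)=-1, (1|5)=+1; sign (−1)^0·-1^3·+1^7 = -1.
(a,b)_∞: sgn(2185)=+, sgn(-37145)=−, so +1.
(a,b)_29: α=-2, u≡2; β=-2, v≡1 (mod 29); (2|29)=-1, (1|29)=+1; sign (−1)^0·-1^-2·+1^-2 = +1.
(a,b)_3: α=2, u≡1; β=-4, v≡1 (mod 3); (1|3)=+1, (1|3)=+1; sign (−1)^0·+1^-4·+1^2 = +1.
(a,b)_17: α=4, u≡16; β=3, v≡16 (mod 17); (16|17)=+1, (16|17)=+1; sign (−1)^0·+1^3·+1^4 = +1.
(a,b)_7: α=-2, u≡2; β=-2, v≡1 (mod 7); (2|7)=+1, (1|7)=+1; sign (−1)^0·+1^-2·+1^-2 = +1.
(a,b)_23: α=3, u≡1; β=1, v≡2 (mod 23); (1|23)=+1, (2|23)=+1; sign (−1)^1·+1^1·+1^3 = -1.
Ram(2185, -37145) = {5, 23}; no ℚ_5-point on the conic.

[5, 23]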